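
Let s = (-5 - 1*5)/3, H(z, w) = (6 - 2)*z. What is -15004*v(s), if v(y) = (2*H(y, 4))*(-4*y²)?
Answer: -480128000/27 ≈ -1.7783e+7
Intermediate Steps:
H(z, w) = 4*z
s = -10/3 (s = (-5 - 5)*(⅓) = -10*⅓ = -10/3 ≈ -3.3333)
v(y) = -32*y³ (v(y) = (2*(4*y))*(-4*y²) = (8*y)*(-4*y²) = -32*y³)
-15004*v(s) = -(-480128)*(-10/3)³ = -(-480128)*(-1000)/27 = -15004*32000/27 = -480128000/27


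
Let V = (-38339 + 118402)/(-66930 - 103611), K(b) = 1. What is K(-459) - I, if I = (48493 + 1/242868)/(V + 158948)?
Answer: 304994056849421/438896004817916 ≈ 0.69491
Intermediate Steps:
V = -80063/170541 (V = 80063/(-170541) = 80063*(-1/170541) = -80063/170541 ≈ -0.46946)
I = 133901947968495/438896004817916 (I = (48493 + 1/242868)/(-80063/170541 + 158948) = (48493 + 1/242868)/(27107070805/170541) = (11777397925/242868)*(170541/27107070805) = 133901947968495/438896004817916 ≈ 0.30509)
K(-459) - I = 1 - 1*133901947968495/438896004817916 = 1 - 133901947968495/438896004817916 = 304994056849421/438896004817916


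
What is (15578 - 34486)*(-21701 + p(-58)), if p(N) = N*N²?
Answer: 4099500204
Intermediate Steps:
p(N) = N³
(15578 - 34486)*(-21701 + p(-58)) = (15578 - 34486)*(-21701 + (-58)³) = -18908*(-21701 - 195112) = -18908*(-216813) = 4099500204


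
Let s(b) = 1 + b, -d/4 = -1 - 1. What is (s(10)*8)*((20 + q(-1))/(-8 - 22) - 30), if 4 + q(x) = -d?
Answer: -39952/15 ≈ -2663.5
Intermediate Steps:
d = 8 (d = -4*(-1 - 1) = -4*(-2) = 8)
q(x) = -12 (q(x) = -4 - 1*8 = -4 - 8 = -12)
(s(10)*8)*((20 + q(-1))/(-8 - 22) - 30) = ((1 + 10)*8)*((20 - 12)/(-8 - 22) - 30) = (11*8)*(8/(-30) - 30) = 88*(8*(-1/30) - 30) = 88*(-4/15 - 30) = 88*(-454/15) = -39952/15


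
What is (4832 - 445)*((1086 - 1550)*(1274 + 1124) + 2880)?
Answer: -4868657504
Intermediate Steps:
(4832 - 445)*((1086 - 1550)*(1274 + 1124) + 2880) = 4387*(-464*2398 + 2880) = 4387*(-1112672 + 2880) = 4387*(-1109792) = -4868657504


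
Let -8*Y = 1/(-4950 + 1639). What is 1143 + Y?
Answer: 30275785/26488 ≈ 1143.0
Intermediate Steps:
Y = 1/26488 (Y = -1/(8*(-4950 + 1639)) = -⅛/(-3311) = -⅛*(-1/3311) = 1/26488 ≈ 3.7753e-5)
1143 + Y = 1143 + 1/26488 = 30275785/26488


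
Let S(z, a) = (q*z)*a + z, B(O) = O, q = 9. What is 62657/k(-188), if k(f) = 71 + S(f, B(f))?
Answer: 62657/317979 ≈ 0.19705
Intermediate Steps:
S(z, a) = z + 9*a*z (S(z, a) = (9*z)*a + z = 9*a*z + z = z + 9*a*z)
k(f) = 71 + f*(1 + 9*f)
62657/k(-188) = 62657/(71 - 188*(1 + 9*(-188))) = 62657/(71 - 188*(1 - 1692)) = 62657/(71 - 188*(-1691)) = 62657/(71 + 317908) = 62657/317979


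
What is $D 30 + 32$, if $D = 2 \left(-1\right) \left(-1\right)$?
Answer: $92$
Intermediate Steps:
$D = 2$ ($D = \left(-2\right) \left(-1\right) = 2$)
$D 30 + 32 = 2 \cdot 30 + 32 = 60 + 32 = 92$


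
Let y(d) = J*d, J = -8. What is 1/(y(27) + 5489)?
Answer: 1/5273 ≈ 0.00018965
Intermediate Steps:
y(d) = -8*d
1/(y(27) + 5489) = 1/(-8*27 + 5489) = 1/(-216 + 5489) = 1/5273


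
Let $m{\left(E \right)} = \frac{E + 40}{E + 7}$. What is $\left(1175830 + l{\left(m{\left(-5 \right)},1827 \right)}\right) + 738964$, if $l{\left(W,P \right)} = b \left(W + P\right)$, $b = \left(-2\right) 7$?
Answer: $1888971$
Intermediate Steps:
$b = -14$
$m{\left(E \right)} = \frac{40 + E}{7 + E}$
$l{\left(W,P \right)} = - 14 P - 14 W$ ($l{\left(W,P \right)} = - 14 \left(W + P\right) = - 14 \left(P + W\right) = - 14 P - 14 W$)
$\left(1175830 + l{\left(m{\left(-5 \right)},1827 \right)}\right) + 738964 = \left(1175830 - \left(25578 + 14 \frac{40 - 5}{7 - 5}\right)\right) + 738964 = \left(1175830 - \left(25578 + 14 \cdot \frac{1}{2} \cdot 35\right)\right) + 738964 = \left(1175830 - 25823\right) + 738964 = 1150007 + 738964 = 1888971$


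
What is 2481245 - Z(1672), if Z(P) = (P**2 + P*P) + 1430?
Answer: -3111353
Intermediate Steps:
Z(P) = 1430 + 2*P**2 (Z(P) = (P**2 + P**2) + 1430 = 2*P**2 + 1430 = 1430 + 2*P**2)
2481245 - Z(1672) = 2481245 - (1430 + 2*1672**2) = 2481245 - (1430 + 2*2795584) = 2481245 - (1430 + 5591168) = 2481245 - 1*5592598 = 2481245 - 5592598 = -3111353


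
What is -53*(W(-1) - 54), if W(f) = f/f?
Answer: 2809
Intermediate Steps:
W(f) = 1
-53*(W(-1) - 54) = -53*(1 - 54) = -53*(-53) = 2809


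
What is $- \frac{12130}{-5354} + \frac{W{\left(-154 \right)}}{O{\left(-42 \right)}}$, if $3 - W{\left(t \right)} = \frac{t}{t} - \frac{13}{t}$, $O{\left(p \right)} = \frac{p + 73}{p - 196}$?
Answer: $- \frac{11356990}{912857} \approx -12.441$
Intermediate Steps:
$O{\left(p \right)} = \frac{73 + p}{-196 + p}$
$W{\left(t \right)} = 2 + \frac{13}{t}$ ($W{\left(t \right)} = 3 - \left(\frac{t}{t} - \frac{13}{t}\right) = 3 - \left(1 - \frac{13}{t}\right) = 2 + \frac{13}{t}$)
$- \frac{12130}{-5354} + \frac{W{\left(-154 \right)}}{O{\left(-42 \right)}} = - \frac{12130}{-5354} + \frac{2 + \frac{13}{-154}}{\frac{1}{-196 - 42} \left(73 - 42\right)} = \left(-12130\right) \left(- \frac{1}{5354}\right) + \frac{2 + 13 \left(- \frac{1}{154}\right)}{\frac{1}{-238} \cdot 31} = \frac{6065}{2677} + \frac{2 - \frac{13}{154}}{\left(- \frac{1}{238}\right) 31} = \frac{6065}{2677} + \frac{295}{154 \left(- \frac{31}{238}\right)} = \frac{6065}{2677} + \frac{295}{154} \left(- \frac{238}{31}\right) = \frac{6065}{2677} - \frac{5015}{341} = - \frac{11356990}{912857}$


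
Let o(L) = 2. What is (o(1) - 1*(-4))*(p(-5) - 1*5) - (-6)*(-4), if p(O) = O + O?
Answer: -114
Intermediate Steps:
p(O) = 2*O
(o(1) - 1*(-4))*(p(-5) - 1*5) - (-6)*(-4) = (2 - 1*(-4))*(2*(-5) - 1*5) - (-6)*(-4) = (2 + 4)*(-10 - 5) - 1*24 = 6*(-15) - 24 = -90 - 24 = -114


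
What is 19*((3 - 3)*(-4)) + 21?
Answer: 21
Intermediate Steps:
19*((3 - 3)*(-4)) + 21 = 19*(0*(-4)) + 21 = 19*0 + 21 = 0 + 21 = 21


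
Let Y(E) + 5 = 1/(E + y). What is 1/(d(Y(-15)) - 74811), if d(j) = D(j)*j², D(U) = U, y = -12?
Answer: -19683/1475020369 ≈ -1.3344e-5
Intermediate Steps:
Y(E) = -5 + 1/(-12 + E) (Y(E) = -5 + 1/(E - 12) = -5 + 1/(-12 + E))
d(j) = j³ (d(j) = j*j² = j³)
1/(d(Y(-15)) - 74811) = 1/(((61 - 5*(-15))/(-12 - 15))³ - 74811) = 1/(((61 + 75)/(-27))³ - 74811) = 1/((-1/27*136)³ - 74811) = 1/((-136/27)³ - 74811) = 1/(-2515456/19683 - 74811) = 1/(-1475020369/19683) = -19683/1475020369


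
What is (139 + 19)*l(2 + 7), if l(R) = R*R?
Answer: 12798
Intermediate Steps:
l(R) = R**2
(139 + 19)*l(2 + 7) = (139 + 19)*(2 + 7)**2 = 158*9**2 = 158*81 = 12798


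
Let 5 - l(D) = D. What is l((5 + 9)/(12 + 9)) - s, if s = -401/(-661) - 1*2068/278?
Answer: 3077632/275637 ≈ 11.166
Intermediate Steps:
l(D) = 5 - D
s = -627735/91879 (s = -401*(-1/661) - 2068*1/278 = 401/661 - 1034/139 = -627735/91879 ≈ -6.8322)
l((5 + 9)/(12 + 9)) - s = (5 - (5 + 9)/(12 + 9)) - 1*(-627735/91879) = (5 - 14/21) + 627735/91879 = (5 - 1*2/3) + 627735/91879 = (5 - 2/3) + 627735/91879 = 13/3 + 627735/91879 = 3077632/275637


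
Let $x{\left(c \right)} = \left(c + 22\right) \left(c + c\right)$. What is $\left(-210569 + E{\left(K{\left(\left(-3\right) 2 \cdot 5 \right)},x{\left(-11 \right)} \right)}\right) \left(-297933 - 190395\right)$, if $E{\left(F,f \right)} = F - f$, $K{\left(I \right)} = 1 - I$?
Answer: $102693425088$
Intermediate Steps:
$x{\left(c \right)} = 2 c \left(22 + c\right)$ ($x{\left(c \right)} = \left(22 + c\right) 2 c = 2 c \left(22 + c\right)$)
$\left(-210569 + E{\left(K{\left(\left(-3\right) 2 \cdot 5 \right)},x{\left(-11 \right)} \right)}\right) \left(-297933 - 190395\right) = \left(-210569 - \left(-1 + \left(-3\right) 2 \cdot 5 + 2 \left(-11\right) \left(22 - 11\right)\right)\right) \left(-297933 - 190395\right) = \left(-210569 - \left(-1 - 30 + 2 \left(-11\right) 11\right)\right) \left(-488328\right) = \left(-210569 + \left(\left(1 - -30\right) - -242\right)\right) \left(-488328\right) = \left(-210569 + \left(\left(1 + 30\right) + 242\right)\right) \left(-488328\right) = \left(-210569 + \left(31 + 242\right)\right) \left(-488328\right) = \left(-210569 + 273\right) \left(-488328\right) = \left(-210296\right) \left(-488328\right) = 102693425088$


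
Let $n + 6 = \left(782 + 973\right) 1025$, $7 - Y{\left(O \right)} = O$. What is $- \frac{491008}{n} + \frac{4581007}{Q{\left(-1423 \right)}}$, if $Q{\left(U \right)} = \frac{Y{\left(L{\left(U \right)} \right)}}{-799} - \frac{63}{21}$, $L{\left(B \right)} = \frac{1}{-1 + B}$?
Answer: $- \frac{1041777156098544976}{684229205677} \approx -1.5226 \cdot 10^{6}$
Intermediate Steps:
$Y{\left(O \right)} = 7 - O$
$n = 1798869$ ($n = -6 + \left(782 + 973\right) 1025 = -6 + 1755 \cdot 1025 = -6 + 1798875 = 1798869$)
$Q{\left(U \right)} = - \frac{2404}{799} + \frac{1}{799 \left(-1 + U\right)}$ ($Q{\left(U \right)} = \frac{7 - \frac{1}{-1 + U}}{-799} - \frac{63}{21} = \left(7 - \frac{1}{-1 + U}\right) \left(- \frac{1}{799}\right) - 3 = \left(- \frac{7}{799} + \frac{1}{799 \left(-1 + U\right)}\right) - 3 = - \frac{2404}{799} + \frac{1}{799 \left(-1 + U\right)}$)
$- \frac{491008}{n} + \frac{4581007}{Q{\left(-1423 \right)}} = - \frac{491008}{1798869} + \frac{4581007}{\frac{1}{799} \frac{1}{-1 - 1423} \left(2405 - -3420892\right)} = \left(-491008\right) \frac{1}{1798869} + \frac{4581007}{\frac{1}{799} \frac{1}{-1424} \left(2405 + 3420892\right)} = - \frac{491008}{1798869} + \frac{4581007}{\frac{1}{799} \left(- \frac{1}{1424}\right) 3423297} = - \frac{491008}{1798869} + \frac{4581007}{- \frac{3423297}{1137776}} = - \frac{491008}{1798869} + 4581007 \left(- \frac{1137776}{3423297}\right) = - \frac{491008}{1798869} - \frac{5212159820432}{3423297} = - \frac{1041777156098544976}{684229205677}$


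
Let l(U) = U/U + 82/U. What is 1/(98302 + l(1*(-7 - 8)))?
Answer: 15/1474463 ≈ 1.0173e-5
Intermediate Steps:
l(U) = 1 + 82/U
1/(98302 + l(1*(-7 - 8))) = 1/(98302 + (82 + 1*(-7 - 8))/((1*(-7 - 8)))) = 1/(98302 + (82 + 1*(-15))/((1*(-15)))) = 1/(98302 + (82 - 15)/(-15)) = 1/(98302 - 1/15*67) = 1/(98302 - 67/15) = 1/(1474463/15) = 15/1474463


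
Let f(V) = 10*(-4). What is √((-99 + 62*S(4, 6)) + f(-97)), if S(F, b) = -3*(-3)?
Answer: √419 ≈ 20.469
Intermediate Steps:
S(F, b) = 9
f(V) = -40
√((-99 + 62*S(4, 6)) + f(-97)) = √((-99 + 62*9) - 40) = √((-99 + 558) - 40) = √(459 - 40) = √419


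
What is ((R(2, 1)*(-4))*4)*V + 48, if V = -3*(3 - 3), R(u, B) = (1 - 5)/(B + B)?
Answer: 48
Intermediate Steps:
R(u, B) = -2/B (R(u, B) = -4*1/(2*B) = -2/B)
V = 0 (V = -3*0 = 0)
((R(2, 1)*(-4))*4)*V + 48 = ((-2/1*(-4))*4)*0 + 48 = ((-2*1*(-4))*4)*0 + 48 = (-2*(-4)*4)*0 + 48 = (8*4)*0 + 48 = 32*0 + 48 = 0 + 48 = 48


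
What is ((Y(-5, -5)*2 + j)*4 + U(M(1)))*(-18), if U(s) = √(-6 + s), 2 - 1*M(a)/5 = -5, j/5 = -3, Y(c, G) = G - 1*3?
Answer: 2232 - 18*√29 ≈ 2135.1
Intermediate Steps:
Y(c, G) = -3 + G (Y(c, G) = G - 3 = -3 + G)
j = -15 (j = 5*(-3) = -15)
M(a) = 35 (M(a) = 10 - 5*(-5) = 10 + 25 = 35)
((Y(-5, -5)*2 + j)*4 + U(M(1)))*(-18) = (((-3 - 5)*2 - 15)*4 + √(-6 + 35))*(-18) = ((-8*2 - 15)*4 + √29)*(-18) = ((-16 - 15)*4 + √29)*(-18) = (-31*4 + √29)*(-18) = (-124 + √29)*(-18) = 2232 - 18*√29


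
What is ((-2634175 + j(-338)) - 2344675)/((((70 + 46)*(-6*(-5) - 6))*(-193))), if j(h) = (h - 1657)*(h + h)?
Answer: 1815115/268656 ≈ 6.7563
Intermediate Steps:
j(h) = 2*h*(-1657 + h) (j(h) = (-1657 + h)*(2*h) = 2*h*(-1657 + h))
((-2634175 + j(-338)) - 2344675)/((((70 + 46)*(-6*(-5) - 6))*(-193))) = ((-2634175 + 2*(-338)*(-1657 - 338)) - 2344675)/((((70 + 46)*(-6*(-5) - 6))*(-193))) = ((-2634175 + 2*(-338)*(-1995)) - 2344675)/(((116*(30 - 6))*(-193))) = ((-2634175 + 1348620) - 2344675)/(((116*24)*(-193))) = (-1285555 - 2344675)/((2784*(-193))) = -3630230/(-537312) = -3630230*(-1/537312) = 1815115/268656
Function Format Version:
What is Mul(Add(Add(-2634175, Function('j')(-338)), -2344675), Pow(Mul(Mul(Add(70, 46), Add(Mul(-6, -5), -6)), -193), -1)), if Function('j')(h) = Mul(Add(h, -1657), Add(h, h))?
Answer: Rational(1815115, 268656) ≈ 6.7563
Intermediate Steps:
Function('j')(h) = Mul(2, h, Add(-1657, h)) (Function('j')(h) = Mul(Add(-1657, h), Mul(2, h)) = Mul(2, h, Add(-1657, h)))
Mul(Add(Add(-2634175, Function('j')(-338)), -2344675), Pow(Mul(Mul(Add(70, 46), Add(Mul(-6, -5), -6)), -193), -1)) = Mul(Add(Add(-2634175, Mul(2, -338, Add(-1657, -338))), -2344675), Pow(Mul(Mul(Add(70, 46), Add(Mul(-6, -5), -6)), -193), -1)) = Mul(Add(Add(-2634175, Mul(2, -338, -1995)), -2344675), Pow(Mul(Mul(116, Add(30, -6)), -193), -1)) = Mul(Add(Add(-2634175, 1348620), -2344675), Pow(Mul(Mul(116, 24), -193), -1)) = Mul(Add(-1285555, -2344675), Pow(Mul(2784, -193), -1)) = Mul(-3630230, Pow(-537312, -1)) = Mul(-3630230, Rational(-1, 537312)) = Rational(1815115, 268656)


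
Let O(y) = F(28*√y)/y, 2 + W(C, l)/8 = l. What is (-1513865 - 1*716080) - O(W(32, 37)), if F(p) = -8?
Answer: -78048074/35 ≈ -2.2299e+6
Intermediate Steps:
W(C, l) = -16 + 8*l
O(y) = -8/y
(-1513865 - 1*716080) - O(W(32, 37)) = (-1513865 - 1*716080) - (-8)/(-16 + 8*37) = (-1513865 - 716080) - (-8)/(-16 + 296) = -2229945 - (-8)/280 = -2229945 - 1*(-1/35) = -2229945 + 1/35 = -78048074/35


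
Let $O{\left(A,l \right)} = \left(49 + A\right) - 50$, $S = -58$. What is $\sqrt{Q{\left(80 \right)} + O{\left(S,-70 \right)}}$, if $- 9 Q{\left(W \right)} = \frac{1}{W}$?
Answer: $\frac{i \sqrt{212405}}{60} \approx 7.6812 i$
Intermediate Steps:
$Q{\left(W \right)} = - \frac{1}{9 W}$
$O{\left(A,l \right)} = -1 + A$
$\sqrt{Q{\left(80 \right)} + O{\left(S,-70 \right)}} = \sqrt{- \frac{1}{9 \cdot 80} - 59} = \sqrt{\left(- \frac{1}{9}\right) \frac{1}{80} - 59} = \sqrt{- \frac{1}{720} - 59} = \sqrt{- \frac{42481}{720}} = \frac{i \sqrt{212405}}{60}$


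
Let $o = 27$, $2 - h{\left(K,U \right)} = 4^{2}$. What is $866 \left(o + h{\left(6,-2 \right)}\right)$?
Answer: $11258$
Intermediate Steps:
$h{\left(K,U \right)} = -14$ ($h{\left(K,U \right)} = 2 - 4^{2} = 2 - 16 = -14$)
$866 \left(o + h{\left(6,-2 \right)}\right) = 866 \left(27 - 14\right) = 866 \cdot 13 = 11258$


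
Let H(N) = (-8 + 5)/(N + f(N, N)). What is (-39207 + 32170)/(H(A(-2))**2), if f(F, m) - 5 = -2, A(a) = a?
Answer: -7037/9 ≈ -781.89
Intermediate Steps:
f(F, m) = 3 (f(F, m) = 5 - 2 = 3)
H(N) = -3/(3 + N) (H(N) = (-8 + 5)/(N + 3) = -3/(3 + N))
(-39207 + 32170)/(H(A(-2))**2) = (-39207 + 32170)/((-3/(3 - 2))**2) = -7037/((-3/1)**2) = -7037/((-3*1)**2) = -7037/((-3)**2) = -7037/9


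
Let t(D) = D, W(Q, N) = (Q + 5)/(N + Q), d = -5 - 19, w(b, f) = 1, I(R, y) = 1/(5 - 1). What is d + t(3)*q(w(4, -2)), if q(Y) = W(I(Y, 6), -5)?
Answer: -519/19 ≈ -27.316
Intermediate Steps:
I(R, y) = 1/4
d = -24
W(Q, N) = (5 + Q)/(N + Q)
q(Y) = -21/19 (q(Y) = (5 + 1/4)/(-5 + 1/4) = (21/4)/(-19/4) = -4/19*21/4 = -21/19)
d + t(3)*q(w(4, -2)) = -24 + 3*(-21/19) = -24 - 63/19 = -519/19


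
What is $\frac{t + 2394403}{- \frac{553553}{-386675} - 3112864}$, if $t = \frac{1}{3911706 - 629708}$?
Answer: $- \frac{3038656818330876625}{3950429843297186706} \approx -0.7692$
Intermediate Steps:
$t = \frac{1}{3281998}$ ($t = \frac{1}{3911706 - 629708} = \frac{1}{3281998} \approx 3.0469 \cdot 10^{-7}$)
$\frac{t + 2394403}{- \frac{553553}{-386675} - 3112864} = \frac{\frac{1}{3281998} + 2394403}{- \frac{553553}{-386675} - 3112864} = \frac{7858425857195}{3281998 \left(\left(-553553\right) \left(- \frac{1}{386675}\right) - 3112864\right)} = \frac{7858425857195}{3281998 \left(\frac{553553}{386675} - 3112864\right)} = \frac{7858425857195}{3281998 \left(- \frac{1203666133647}{386675}\right)} = \frac{7858425857195}{3281998} \left(- \frac{386675}{1203666133647}\right) = - \frac{3038656818330876625}{3950429843297186706}$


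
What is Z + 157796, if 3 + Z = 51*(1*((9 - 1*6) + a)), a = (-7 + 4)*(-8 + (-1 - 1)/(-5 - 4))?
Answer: 159136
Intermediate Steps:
a = 70/3 (a = -3*(-8 - 2/(-9)) = -3*(-8 - 2*(-1/9)) = -3*(-8 + 2/9) = -3*(-70/9) = 70/3 ≈ 23.333)
Z = 1340 (Z = -3 + 51*(1*((9 - 1*6) + 70/3)) = -3 + 51*(1*((9 - 6) + 70/3)) = -3 + 51*(1*(3 + 70/3)) = -3 + 51*(1*(79/3)) = -3 + 51*(79/3) = -3 + 1343 = 1340)
Z + 157796 = 1340 + 157796 = 159136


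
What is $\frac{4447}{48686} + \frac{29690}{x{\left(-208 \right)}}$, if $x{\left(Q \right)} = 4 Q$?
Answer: $- \frac{360446859}{10126688} \approx -35.594$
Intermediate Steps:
$\frac{4447}{48686} + \frac{29690}{x{\left(-208 \right)}} = \frac{4447}{48686} + \frac{29690}{4 \left(-208\right)} = 4447 \cdot \frac{1}{48686} + \frac{29690}{-832} = \frac{4447}{48686} + 29690 \left(- \frac{1}{832}\right) = \frac{4447}{48686} - \frac{14845}{416} = - \frac{360446859}{10126688}$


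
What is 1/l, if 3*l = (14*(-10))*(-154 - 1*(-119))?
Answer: 3/4900 ≈ 0.00061224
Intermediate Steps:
l = 4900/3 (l = ((14*(-10))*(-154 - 1*(-119)))/3 = (-140*(-154 + 119))/3 = (-140*(-35))/3 = (⅓)*4900 = 4900/3 ≈ 1633.3)
1/l = 1/(4900/3) = 3/4900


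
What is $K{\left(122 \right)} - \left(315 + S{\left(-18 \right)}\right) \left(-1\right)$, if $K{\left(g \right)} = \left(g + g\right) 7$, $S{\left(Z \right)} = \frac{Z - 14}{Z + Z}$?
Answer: $\frac{18215}{9} \approx 2023.9$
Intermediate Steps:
$S{\left(Z \right)} = \frac{-14 + Z}{2 Z}$
$K{\left(g \right)} = 14 g$ ($K{\left(g \right)} = 2 g 7 = 14 g$)
$K{\left(122 \right)} - \left(315 + S{\left(-18 \right)}\right) \left(-1\right) = 14 \cdot 122 - \left(315 + \frac{-14 - 18}{2 \left(-18\right)}\right) \left(-1\right) = 1708 - \left(315 + \frac{1}{2} \left(- \frac{1}{18}\right) \left(-32\right)\right) \left(-1\right) = 1708 - \left(315 + \frac{8}{9}\right) \left(-1\right) = 1708 - \frac{2843}{9} \left(-1\right) = 1708 - - \frac{2843}{9} = 1708 + \frac{2843}{9} = \frac{18215}{9}$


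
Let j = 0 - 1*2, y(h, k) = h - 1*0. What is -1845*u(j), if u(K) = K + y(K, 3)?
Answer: 7380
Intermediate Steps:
y(h, k) = h (y(h, k) = h + 0 = h)
j = -2 (j = 0 - 2 = -2)
u(K) = 2*K (u(K) = K + K = 2*K)
-1845*u(j) = -3690*(-2) = -1845*(-4) = 7380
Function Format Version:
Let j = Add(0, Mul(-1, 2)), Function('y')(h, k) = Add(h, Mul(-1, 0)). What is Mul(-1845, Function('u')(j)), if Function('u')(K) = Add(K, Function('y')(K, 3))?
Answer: 7380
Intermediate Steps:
Function('y')(h, k) = h (Function('y')(h, k) = Add(h, 0) = h)
j = -2 (j = Add(0, -2) = -2)
Function('u')(K) = Mul(2, K) (Function('u')(K) = Add(K, K) = Mul(2, K))
Mul(-1845, Function('u')(j)) = Mul(-1845, Mul(2, -2)) = Mul(-1845, -4) = 7380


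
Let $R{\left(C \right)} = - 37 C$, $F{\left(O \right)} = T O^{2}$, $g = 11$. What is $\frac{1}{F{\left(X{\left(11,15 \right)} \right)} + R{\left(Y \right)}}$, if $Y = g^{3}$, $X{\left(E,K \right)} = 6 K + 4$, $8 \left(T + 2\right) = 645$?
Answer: $\frac{2}{1290967} \approx 1.5492 \cdot 10^{-6}$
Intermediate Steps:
$T = \frac{629}{8}$ ($T = -2 + \frac{1}{8} \cdot 645 = -2 + \frac{645}{8} = \frac{629}{8} \approx 78.625$)
$X{\left(E,K \right)} = 4 + 6 K$
$F{\left(O \right)} = \frac{629 O^{2}}{8}$
$Y = 1331$ ($Y = 11^{3} = 1331$)
$\frac{1}{F{\left(X{\left(11,15 \right)} \right)} + R{\left(Y \right)}} = \frac{1}{\frac{629 \left(4 + 6 \cdot 15\right)^{2}}{8} - 49247} = \frac{1}{\frac{629 \left(4 + 90\right)^{2}}{8} - 49247} = \frac{1}{\frac{629 \cdot 94^{2}}{8} - 49247} = \frac{1}{\frac{629}{8} \cdot 8836 - 49247} = \frac{1}{\frac{1389461}{2} - 49247} = \frac{1}{\frac{1290967}{2}} = \frac{2}{1290967}$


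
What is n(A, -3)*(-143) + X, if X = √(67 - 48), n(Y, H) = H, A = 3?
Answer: 429 + √19 ≈ 433.36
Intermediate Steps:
X = √19 ≈ 4.3589
n(A, -3)*(-143) + X = -3*(-143) + √19 = 429 + √19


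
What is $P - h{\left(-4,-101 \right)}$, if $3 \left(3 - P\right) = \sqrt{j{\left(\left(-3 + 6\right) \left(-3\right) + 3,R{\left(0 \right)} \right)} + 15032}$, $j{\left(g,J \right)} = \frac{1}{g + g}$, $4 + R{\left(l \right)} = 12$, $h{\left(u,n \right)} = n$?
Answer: $104 - \frac{\sqrt{541149}}{18} \approx 63.132$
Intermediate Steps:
$R{\left(l \right)} = 8$ ($R{\left(l \right)} = -4 + 12 = 8$)
$j{\left(g,J \right)} = \frac{1}{2 g}$
$P = 3 - \frac{\sqrt{541149}}{18}$ ($P = 3 - \frac{\sqrt{\frac{1}{2 \left(\left(-3 + 6\right) \left(-3\right) + 3\right)} + 15032}}{3} = 3 - \frac{\sqrt{\frac{1}{2 \left(3 \left(-3\right) + 3\right)} + 15032}}{3} = 3 - \frac{\sqrt{\frac{1}{2 \left(-9 + 3\right)} + 15032}}{3} = 3 - \frac{\sqrt{\frac{1}{2 \left(-6\right)} + 15032}}{3} = 3 - \frac{\sqrt{\frac{1}{2} \left(- \frac{1}{6}\right) + 15032}}{3} = 3 - \frac{\sqrt{- \frac{1}{12} + 15032}}{3} = 3 - \frac{\sqrt{\frac{180383}{12}}}{3} = 3 - \frac{\frac{1}{6} \sqrt{541149}}{3} = 3 - \frac{\sqrt{541149}}{18} \approx -37.868$)
$P - h{\left(-4,-101 \right)} = \left(3 - \frac{\sqrt{541149}}{18}\right) - -101 = \left(3 - \frac{\sqrt{541149}}{18}\right) + 101 = 104 - \frac{\sqrt{541149}}{18}$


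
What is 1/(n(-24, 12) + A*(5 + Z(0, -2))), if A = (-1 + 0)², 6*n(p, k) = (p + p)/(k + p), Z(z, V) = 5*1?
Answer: 3/32 ≈ 0.093750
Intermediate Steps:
Z(z, V) = 5
n(p, k) = p/(3*(k + p)) (n(p, k) = ((p + p)/(k + p))/6 = ((2*p)/(k + p))/6 = (2*p/(k + p))/6 = p/(3*(k + p)))
A = 1 (A = (-1)² = 1)
1/(n(-24, 12) + A*(5 + Z(0, -2))) = 1/((⅓)*(-24)/(12 - 24) + 1*(5 + 5)) = 1/((⅓)*(-24)/(-12) + 1*10) = 1/((⅓)*(-24)*(-1/12) + 10) = 1/(⅔ + 10) = 1/(32/3) = 3/32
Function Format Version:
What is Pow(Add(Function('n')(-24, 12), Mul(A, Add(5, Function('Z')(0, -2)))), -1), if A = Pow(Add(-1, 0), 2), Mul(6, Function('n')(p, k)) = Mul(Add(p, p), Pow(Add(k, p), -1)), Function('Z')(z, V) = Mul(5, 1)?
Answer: Rational(3, 32) ≈ 0.093750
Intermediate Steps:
Function('Z')(z, V) = 5
Function('n')(p, k) = Mul(Rational(1, 3), p, Pow(Add(k, p), -1)) (Function('n')(p, k) = Mul(Rational(1, 6), Mul(Add(p, p), Pow(Add(k, p), -1))) = Mul(Rational(1, 6), Mul(Mul(2, p), Pow(Add(k, p), -1))) = Mul(Rational(1, 6), Mul(2, p, Pow(Add(k, p), -1))) = Mul(Rational(1, 3), p, Pow(Add(k, p), -1)))
A = 1 (A = Pow(-1, 2) = 1)
Pow(Add(Function('n')(-24, 12), Mul(A, Add(5, Function('Z')(0, -2)))), -1) = Pow(Add(Mul(Rational(1, 3), -24, Pow(Add(12, -24), -1)), Mul(1, Add(5, 5))), -1) = Pow(Add(Mul(Rational(1, 3), -24, Pow(-12, -1)), Mul(1, 10)), -1) = Pow(Add(Mul(Rational(1, 3), -24, Rational(-1, 12)), 10), -1) = Pow(Add(Rational(2, 3), 10), -1) = Pow(Rational(32, 3), -1) = Rational(3, 32)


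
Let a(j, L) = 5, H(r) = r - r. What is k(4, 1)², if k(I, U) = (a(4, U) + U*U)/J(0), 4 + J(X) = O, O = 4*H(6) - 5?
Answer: 4/9 ≈ 0.44444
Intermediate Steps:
H(r) = 0
O = -5 (O = 4*0 - 5 = 0 - 5 = -5)
J(X) = -9 (J(X) = -4 - 5 = -9)
k(I, U) = -5/9 - U²/9 (k(I, U) = (5 + U*U)/(-9) = (5 + U²)*(-⅑) = -5/9 - U²/9)
k(4, 1)² = (-5/9 - ⅑*1²)² = (-5/9 - ⅑*1)² = (-5/9 - ⅑)² = (-⅔)² = 4/9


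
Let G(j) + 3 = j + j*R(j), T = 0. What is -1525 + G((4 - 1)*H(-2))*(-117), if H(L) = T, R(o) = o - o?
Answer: -1174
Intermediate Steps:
R(o) = 0
H(L) = 0
G(j) = -3 + j (G(j) = -3 + (j + j*0) = -3 + (j + 0) = -3 + j)
-1525 + G((4 - 1)*H(-2))*(-117) = -1525 + (-3 + (4 - 1)*0)*(-117) = -1525 + (-3 + 3*0)*(-117) = -1525 + (-3 + 0)*(-117) = -1525 - 3*(-117) = -1525 + 351 = -1174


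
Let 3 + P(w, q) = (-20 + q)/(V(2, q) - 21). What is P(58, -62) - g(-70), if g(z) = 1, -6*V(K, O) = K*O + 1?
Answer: 160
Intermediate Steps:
V(K, O) = -⅙ - K*O/6 (V(K, O) = -(K*O + 1)/6 = -(1 + K*O)/6 = -⅙ - K*O/6)
P(w, q) = -3 + (-20 + q)/(-127/6 - q/3) (P(w, q) = -3 + (-20 + q)/((-⅙ - ⅙*2*q) - 21) = -3 + (-20 + q)/((-⅙ - q/3) - 21) = -3 + (-20 + q)/(-127/6 - q/3))
P(58, -62) - g(-70) = 3*(-87 - 4*(-62))/(127 + 2*(-62)) - 1*1 = 3*(-87 + 248)/(127 - 124) - 1 = 3*161/3 - 1 = 3*(⅓)*161 - 1 = 161 - 1 = 160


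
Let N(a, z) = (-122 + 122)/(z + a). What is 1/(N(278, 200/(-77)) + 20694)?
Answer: 1/20694 ≈ 4.8323e-5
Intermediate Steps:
N(a, z) = 0 (N(a, z) = 0/(a + z) = 0)
1/(N(278, 200/(-77)) + 20694) = 1/(0 + 20694) = 1/20694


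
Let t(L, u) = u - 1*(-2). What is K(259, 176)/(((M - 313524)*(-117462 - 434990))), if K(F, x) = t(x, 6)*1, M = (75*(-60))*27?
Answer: 1/30041234856 ≈ 3.3288e-11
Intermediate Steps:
t(L, u) = 2 + u (t(L, u) = u + 2 = 2 + u)
M = -121500 (M = -4500*27 = -121500)
K(F, x) = 8 (K(F, x) = (2 + 6)*1 = 8*1 = 8)
K(259, 176)/(((M - 313524)*(-117462 - 434990))) = 8/(((-121500 - 313524)*(-117462 - 434990))) = 8/((-435024*(-552452))) = 8/240329878848 = 8*(1/240329878848) = 1/30041234856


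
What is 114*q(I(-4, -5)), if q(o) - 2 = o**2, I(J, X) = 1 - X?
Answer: 4332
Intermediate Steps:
q(o) = 2 + o**2
114*q(I(-4, -5)) = 114*(2 + (1 - 1*(-5))**2) = 114*(2 + (1 + 5)**2) = 114*(2 + 6**2) = 114*(2 + 36) = 114*38 = 4332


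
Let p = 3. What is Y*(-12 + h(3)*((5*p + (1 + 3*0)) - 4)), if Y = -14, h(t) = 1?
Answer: 0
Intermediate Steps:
Y*(-12 + h(3)*((5*p + (1 + 3*0)) - 4)) = -14*(-12 + 1*((5*3 + (1 + 3*0)) - 4)) = -14*(-12 + 1*((15 + (1 + 0)) - 4)) = -14*(-12 + 1*((15 + 1) - 4)) = -14*(-12 + 1*(16 - 4)) = -14*(-12 + 1*12) = -14*(-12 + 12) = -14*0 = 0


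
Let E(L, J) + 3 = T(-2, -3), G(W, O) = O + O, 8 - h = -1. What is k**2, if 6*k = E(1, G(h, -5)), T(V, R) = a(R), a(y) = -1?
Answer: 4/9 ≈ 0.44444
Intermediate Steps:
h = 9 (h = 8 - 1*(-1) = 8 + 1 = 9)
G(W, O) = 2*O
T(V, R) = -1
E(L, J) = -4 (E(L, J) = -3 - 1 = -4)
k = -2/3 (k = (1/6)*(-4) = -2/3 ≈ -0.66667)
k**2 = (-2/3)**2 = 4/9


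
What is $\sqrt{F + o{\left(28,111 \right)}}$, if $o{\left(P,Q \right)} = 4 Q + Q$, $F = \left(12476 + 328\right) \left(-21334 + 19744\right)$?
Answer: $i \sqrt{20357805} \approx 4512.0 i$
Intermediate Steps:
$F = -20358360$ ($F = 12804 \left(-1590\right) = -20358360$)
$o{\left(P,Q \right)} = 5 Q$
$\sqrt{F + o{\left(28,111 \right)}} = \sqrt{-20358360 + 5 \cdot 111} = \sqrt{-20358360 + 555} = \sqrt{-20357805} = i \sqrt{20357805}$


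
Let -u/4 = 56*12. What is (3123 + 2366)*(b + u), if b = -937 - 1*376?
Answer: -21961489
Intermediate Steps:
b = -1313 (b = -937 - 376 = -1313)
u = -2688 (u = -224*12 = -4*672 = -2688)
(3123 + 2366)*(b + u) = (3123 + 2366)*(-1313 - 2688) = 5489*(-4001) = -21961489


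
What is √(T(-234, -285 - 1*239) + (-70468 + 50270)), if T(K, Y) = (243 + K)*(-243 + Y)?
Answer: I*√27101 ≈ 164.62*I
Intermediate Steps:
T(K, Y) = (-243 + Y)*(243 + K)
√(T(-234, -285 - 1*239) + (-70468 + 50270)) = √((-59049 - 243*(-234) + 243*(-285 - 1*239) - 234*(-285 - 1*239)) + (-70468 + 50270)) = √((-59049 + 56862 + 243*(-285 - 239) - 234*(-285 - 239)) - 20198) = √((-59049 + 56862 + 243*(-524) - 234*(-524)) - 20198) = √((-59049 + 56862 - 127332 + 122616) - 20198) = √(-6903 - 20198) = √(-27101) = I*√27101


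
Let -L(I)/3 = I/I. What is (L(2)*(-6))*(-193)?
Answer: -3474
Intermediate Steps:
L(I) = -3 (L(I) = -3*I/I = -3*1 = -3)
(L(2)*(-6))*(-193) = -3*(-6)*(-193) = 18*(-193) = -3474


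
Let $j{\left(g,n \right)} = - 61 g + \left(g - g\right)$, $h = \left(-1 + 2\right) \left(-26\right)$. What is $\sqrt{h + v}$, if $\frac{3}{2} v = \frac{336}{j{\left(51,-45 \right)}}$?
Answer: $\frac{i \sqrt{252333210}}{3111} \approx 5.1061 i$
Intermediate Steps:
$h = -26$ ($h = 1 \left(-26\right) = -26$)
$j{\left(g,n \right)} = - 61 g$ ($j{\left(g,n \right)} = - 61 g + 0 = - 61 g$)
$v = - \frac{224}{3111}$ ($v = \frac{2 \frac{336}{\left(-61\right) 51}}{3} = \frac{2 \frac{336}{-3111}}{3} = \frac{2 \cdot 336 \left(- \frac{1}{3111}\right)}{3} = \frac{2}{3} \left(- \frac{112}{1037}\right) = - \frac{224}{3111} \approx -0.072003$)
$\sqrt{h + v} = \sqrt{-26 - \frac{224}{3111}} = \sqrt{- \frac{81110}{3111}} = \frac{i \sqrt{252333210}}{3111}$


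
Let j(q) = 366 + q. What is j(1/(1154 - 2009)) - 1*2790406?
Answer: -2385484201/855 ≈ -2.7900e+6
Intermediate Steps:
j(1/(1154 - 2009)) - 1*2790406 = (366 + 1/(1154 - 2009)) - 1*2790406 = (366 + 1/(-855)) - 2790406 = (366 - 1/855) - 2790406 = 312929/855 - 2790406 = -2385484201/855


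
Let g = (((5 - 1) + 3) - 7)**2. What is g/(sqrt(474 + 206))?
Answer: 0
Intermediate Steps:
g = 0 (g = ((4 + 3) - 7)**2 = (7 - 7)**2 = 0**2 = 0)
g/(sqrt(474 + 206)) = 0/(sqrt(474 + 206)) = 0/(sqrt(680)) = 0/((2*sqrt(170))) = 0*(sqrt(170)/340) = 0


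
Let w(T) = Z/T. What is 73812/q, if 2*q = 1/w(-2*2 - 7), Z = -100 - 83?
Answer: 27015192/11 ≈ 2.4559e+6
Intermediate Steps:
Z = -183
w(T) = -183/T
q = 11/366 (q = 1/(2*((-183/(-2*2 - 7)))) = 1/(2*((-183/(-4 - 7)))) = 1/(2*((-183/(-11)))) = 1/(2*((-183*(-1/11)))) = 1/(2*(183/11)) = (½)*(11/183) = 11/366 ≈ 0.030055)
73812/q = 73812/(11/366) = 73812*(366/11) = 27015192/11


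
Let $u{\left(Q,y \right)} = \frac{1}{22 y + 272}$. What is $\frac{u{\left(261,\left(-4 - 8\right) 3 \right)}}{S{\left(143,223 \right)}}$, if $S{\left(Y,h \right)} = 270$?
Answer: $- \frac{1}{140400} \approx -7.1225 \cdot 10^{-6}$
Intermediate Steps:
$u{\left(Q,y \right)} = \frac{1}{272 + 22 y}$
$\frac{u{\left(261,\left(-4 - 8\right) 3 \right)}}{S{\left(143,223 \right)}} = \frac{\frac{1}{2} \frac{1}{136 + 11 \left(-4 - 8\right) 3}}{270} = \frac{1}{2 \left(136 + 11 \left(\left(-12\right) 3\right)\right)} \frac{1}{270} = \frac{1}{2 \left(136 + 11 \left(-36\right)\right)} \frac{1}{270} = \frac{1}{2 \left(136 - 396\right)} \frac{1}{270} = \frac{1}{2 \left(-260\right)} \frac{1}{270} = \frac{1}{2} \left(- \frac{1}{260}\right) \frac{1}{270} = \left(- \frac{1}{520}\right) \frac{1}{270} = - \frac{1}{140400}$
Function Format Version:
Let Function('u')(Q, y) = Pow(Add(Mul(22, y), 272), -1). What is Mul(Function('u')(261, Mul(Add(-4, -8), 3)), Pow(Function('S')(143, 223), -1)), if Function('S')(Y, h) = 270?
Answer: Rational(-1, 140400) ≈ -7.1225e-6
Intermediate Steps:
Function('u')(Q, y) = Pow(Add(272, Mul(22, y)), -1)
Mul(Function('u')(261, Mul(Add(-4, -8), 3)), Pow(Function('S')(143, 223), -1)) = Mul(Mul(Rational(1, 2), Pow(Add(136, Mul(11, Mul(Add(-4, -8), 3))), -1)), Pow(270, -1)) = Mul(Mul(Rational(1, 2), Pow(Add(136, Mul(11, Mul(-12, 3))), -1)), Rational(1, 270)) = Mul(Mul(Rational(1, 2), Pow(Add(136, Mul(11, -36)), -1)), Rational(1, 270)) = Mul(Mul(Rational(1, 2), Pow(Add(136, -396), -1)), Rational(1, 270)) = Mul(Mul(Rational(1, 2), Pow(-260, -1)), Rational(1, 270)) = Mul(Mul(Rational(1, 2), Rational(-1, 260)), Rational(1, 270)) = Mul(Rational(-1, 520), Rational(1, 270)) = Rational(-1, 140400)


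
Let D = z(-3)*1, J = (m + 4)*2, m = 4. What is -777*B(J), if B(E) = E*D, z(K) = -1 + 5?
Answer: -49728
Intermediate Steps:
z(K) = 4
J = 16 (J = (4 + 4)*2 = 8*2 = 16)
D = 4 (D = 4*1 = 4)
B(E) = 4*E (B(E) = E*4 = 4*E)
-777*B(J) = -3108*16 = -777*64 = -49728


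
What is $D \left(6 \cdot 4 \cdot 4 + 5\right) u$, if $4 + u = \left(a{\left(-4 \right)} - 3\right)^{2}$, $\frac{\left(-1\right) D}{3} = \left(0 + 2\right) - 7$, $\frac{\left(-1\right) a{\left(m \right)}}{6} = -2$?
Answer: $116655$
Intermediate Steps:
$a{\left(m \right)} = 12$ ($a{\left(m \right)} = \left(-6\right) \left(-2\right) = 12$)
$D = 15$ ($D = - 3 \left(\left(0 + 2\right) - 7\right) = - 3 \left(2 - 7\right) = \left(-3\right) \left(-5\right) = 15$)
$u = 77$ ($u = -4 + \left(12 - 3\right)^{2} = -4 + 9^{2} = -4 + 81 = 77$)
$D \left(6 \cdot 4 \cdot 4 + 5\right) u = 15 \left(6 \cdot 4 \cdot 4 + 5\right) 77 = 15 \left(24 \cdot 4 + 5\right) 77 = 15 \left(96 + 5\right) 77 = 15 \cdot 101 \cdot 77 = 1515 \cdot 77 = 116655$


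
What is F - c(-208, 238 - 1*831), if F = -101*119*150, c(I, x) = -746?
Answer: -1802104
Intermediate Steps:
F = -1802850 (F = -12019*150 = -1802850)
F - c(-208, 238 - 1*831) = -1802850 - 1*(-746) = -1802850 + 746 = -1802104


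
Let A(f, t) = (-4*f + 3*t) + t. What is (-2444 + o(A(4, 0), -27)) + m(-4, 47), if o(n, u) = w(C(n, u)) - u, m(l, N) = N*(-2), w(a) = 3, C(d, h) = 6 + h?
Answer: -2508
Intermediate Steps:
A(f, t) = -4*f + 4*t
m(l, N) = -2*N
o(n, u) = 3 - u
(-2444 + o(A(4, 0), -27)) + m(-4, 47) = (-2444 + (3 - 1*(-27))) - 2*47 = (-2444 + (3 + 27)) - 94 = (-2444 + 30) - 94 = -2414 - 94 = -2508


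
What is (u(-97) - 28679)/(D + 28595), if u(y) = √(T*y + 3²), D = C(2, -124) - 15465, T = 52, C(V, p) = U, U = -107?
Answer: -28679/13023 + I*√5035/13023 ≈ -2.2022 + 0.0054486*I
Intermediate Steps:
C(V, p) = -107
D = -15572 (D = -107 - 15465 = -15572)
u(y) = √(9 + 52*y) (u(y) = √(52*y + 3²) = √(52*y + 9) = √(9 + 52*y))
(u(-97) - 28679)/(D + 28595) = (√(9 + 52*(-97)) - 28679)/(-15572 + 28595) = (√(9 - 5044) - 28679)/13023 = (√(-5035) - 28679)*(1/13023) = (I*√5035 - 28679)*(1/13023) = (-28679 + I*√5035)*(1/13023) = -28679/13023 + I*√5035/13023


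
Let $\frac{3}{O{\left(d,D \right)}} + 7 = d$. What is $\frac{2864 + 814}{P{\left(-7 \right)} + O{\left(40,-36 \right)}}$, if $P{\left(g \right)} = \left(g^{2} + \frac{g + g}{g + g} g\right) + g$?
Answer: $\frac{20229}{193} \approx 104.81$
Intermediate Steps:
$O{\left(d,D \right)} = \frac{3}{-7 + d}$
$P{\left(g \right)} = g^{2} + 2 g$ ($P{\left(g \right)} = \left(g^{2} + \frac{2 g}{2 g} g\right) + g = \left(g^{2} + 2 g \frac{1}{2 g} g\right) + g = \left(g^{2} + 1 g\right) + g = \left(g^{2} + g\right) + g = \left(g + g^{2}\right) + g = g^{2} + 2 g$)
$\frac{2864 + 814}{P{\left(-7 \right)} + O{\left(40,-36 \right)}} = \frac{2864 + 814}{- 7 \left(2 - 7\right) + \frac{3}{-7 + 40}} = \frac{3678}{\left(-7\right) \left(-5\right) + \frac{3}{33}} = \frac{3678}{35 + 3 \cdot \frac{1}{33}} = \frac{3678}{35 + \frac{1}{11}} = \frac{3678}{\frac{386}{11}} = 3678 \cdot \frac{11}{386} = \frac{20229}{193}$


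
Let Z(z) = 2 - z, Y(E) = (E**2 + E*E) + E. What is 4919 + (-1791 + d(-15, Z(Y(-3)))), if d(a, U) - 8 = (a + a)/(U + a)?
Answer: 43919/14 ≈ 3137.1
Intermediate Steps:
Y(E) = E + 2*E**2 (Y(E) = (E**2 + E**2) + E = 2*E**2 + E = E + 2*E**2)
d(a, U) = 8 + 2*a/(U + a) (d(a, U) = 8 + (a + a)/(U + a) = 8 + (2*a)/(U + a) = 8 + 2*a/(U + a))
4919 + (-1791 + d(-15, Z(Y(-3)))) = 4919 + (-1791 + 2*(4*(2 - (-3)*(1 + 2*(-3))) + 5*(-15))/((2 - (-3)*(1 + 2*(-3))) - 15)) = 4919 + (-1791 + 2*(4*(2 - (-3)*(1 - 6)) - 75)/((2 - (-3)*(1 - 6)) - 15)) = 4919 + (-1791 + 2*(4*(2 - (-3)*(-5)) - 75)/((2 - (-3)*(-5)) - 15)) = 4919 + (-1791 + 2*(4*(2 - 1*15) - 75)/((2 - 1*15) - 15)) = 4919 + (-1791 + 2*(4*(2 - 15) - 75)/((2 - 15) - 15)) = 4919 + (-1791 + 2*(4*(-13) - 75)/(-13 - 15)) = 4919 + (-1791 + 2*(-52 - 75)/(-28)) = 4919 + (-1791 + 2*(-1/28)*(-127)) = 4919 + (-1791 + 127/14) = 4919 - 24947/14 = 43919/14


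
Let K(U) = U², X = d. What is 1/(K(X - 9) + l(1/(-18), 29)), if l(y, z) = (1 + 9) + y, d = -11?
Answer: 18/7379 ≈ 0.0024394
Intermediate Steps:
l(y, z) = 10 + y
X = -11
1/(K(X - 9) + l(1/(-18), 29)) = 1/((-11 - 9)² + (10 + 1/(-18))) = 1/((-20)² + (10 - 1/18)) = 1/(400 + 179/18) = 1/(7379/18) = 18/7379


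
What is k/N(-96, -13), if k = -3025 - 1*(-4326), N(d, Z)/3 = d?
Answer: -1301/288 ≈ -4.5174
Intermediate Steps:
N(d, Z) = 3*d
k = 1301 (k = -3025 + 4326 = 1301)
k/N(-96, -13) = 1301/((3*(-96))) = 1301/(-288) = 1301*(-1/288) = -1301/288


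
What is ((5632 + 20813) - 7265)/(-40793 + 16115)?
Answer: -9590/12339 ≈ -0.77721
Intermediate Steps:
((5632 + 20813) - 7265)/(-40793 + 16115) = (26445 - 7265)/(-24678) = 19180*(-1/24678) = -9590/12339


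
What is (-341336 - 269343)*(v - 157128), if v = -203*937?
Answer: 212112633181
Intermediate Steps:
v = -190211
(-341336 - 269343)*(v - 157128) = (-341336 - 269343)*(-190211 - 157128) = -610679*(-347339) = 212112633181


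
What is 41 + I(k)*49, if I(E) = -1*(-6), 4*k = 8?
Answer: 335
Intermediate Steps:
k = 2 (k = (¼)*8 = 2)
I(E) = 6
41 + I(k)*49 = 41 + 6*49 = 41 + 294 = 335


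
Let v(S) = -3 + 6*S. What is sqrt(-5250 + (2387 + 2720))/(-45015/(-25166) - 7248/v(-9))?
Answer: 478154*I*sqrt(143)/61656341 ≈ 0.092738*I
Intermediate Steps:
sqrt(-5250 + (2387 + 2720))/(-45015/(-25166) - 7248/v(-9)) = sqrt(-5250 + (2387 + 2720))/(-45015/(-25166) - 7248/(-3 + 6*(-9))) = sqrt(-5250 + 5107)/(-45015*(-1/25166) - 7248/(-3 - 54)) = sqrt(-143)/(45015/25166 - 7248/(-57)) = (I*sqrt(143))/(45015/25166 - 7248*(-1/57)) = (I*sqrt(143))/(45015/25166 + 2416/19) = (I*sqrt(143))/(61656341/478154) = (I*sqrt(143))*(478154/61656341) = 478154*I*sqrt(143)/61656341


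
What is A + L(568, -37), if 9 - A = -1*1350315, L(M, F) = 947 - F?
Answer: 1351308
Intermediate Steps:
A = 1350324 (A = 9 - (-1)*1350315 = 9 - 1*(-1350315) = 9 + 1350315 = 1350324)
A + L(568, -37) = 1350324 + (947 - 1*(-37)) = 1350324 + (947 + 37) = 1350324 + 984 = 1351308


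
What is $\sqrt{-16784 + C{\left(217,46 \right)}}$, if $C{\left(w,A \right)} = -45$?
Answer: $i \sqrt{16829} \approx 129.73 i$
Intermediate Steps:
$\sqrt{-16784 + C{\left(217,46 \right)}} = \sqrt{-16784 - 45} = \sqrt{-16829} = i \sqrt{16829}$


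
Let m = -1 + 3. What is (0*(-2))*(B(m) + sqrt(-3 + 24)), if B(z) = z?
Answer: 0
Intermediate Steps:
m = 2
(0*(-2))*(B(m) + sqrt(-3 + 24)) = (0*(-2))*(2 + sqrt(-3 + 24)) = 0*(2 + sqrt(21)) = 0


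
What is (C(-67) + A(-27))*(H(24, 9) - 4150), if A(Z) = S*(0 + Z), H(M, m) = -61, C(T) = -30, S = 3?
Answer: 467421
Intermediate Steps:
A(Z) = 3*Z (A(Z) = 3*(0 + Z) = 3*Z)
(C(-67) + A(-27))*(H(24, 9) - 4150) = (-30 + 3*(-27))*(-61 - 4150) = (-30 - 81)*(-4211) = -111*(-4211) = 467421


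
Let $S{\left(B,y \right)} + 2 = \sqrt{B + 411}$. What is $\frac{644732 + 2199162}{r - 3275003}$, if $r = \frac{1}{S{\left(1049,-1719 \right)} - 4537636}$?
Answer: $- \frac{38354364835034719892435732}{44168544923911251701856817} + \frac{5687788 \sqrt{365}}{220842724619556258509284085} \approx -0.86836$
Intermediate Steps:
$S{\left(B,y \right)} = -2 + \sqrt{411 + B}$ ($S{\left(B,y \right)} = -2 + \sqrt{B + 411} = -2 + \sqrt{411 + B}$)
$r = \frac{1}{-4537638 + 2 \sqrt{365}}$ ($r = \frac{1}{\left(-2 + \sqrt{411 + 1049}\right) - 4537636} = \frac{1}{\left(-2 + \sqrt{1460}\right) - 4537636} = \frac{1}{\left(-2 + 2 \sqrt{365}\right) - 4537636} = \frac{1}{-4537638 + 2 \sqrt{365}} \approx -2.2038 \cdot 10^{-7}$)
$\frac{644732 + 2199162}{r - 3275003} = \frac{644732 + 2199162}{\left(- \frac{2268819}{10295079308792} - \frac{\sqrt{365}}{10295079308792}\right) - 3275003} = \frac{2843894}{- \frac{33716415621533995195}{10295079308792} - \frac{\sqrt{365}}{10295079308792}}$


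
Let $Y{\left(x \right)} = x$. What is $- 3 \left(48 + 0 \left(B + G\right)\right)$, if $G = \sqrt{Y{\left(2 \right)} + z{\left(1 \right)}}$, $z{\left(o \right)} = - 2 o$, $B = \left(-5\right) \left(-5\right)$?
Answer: $-144$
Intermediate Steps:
$B = 25$
$G = 0$ ($G = \sqrt{2 - 2} = \sqrt{0} = 0$)
$- 3 \left(48 + 0 \left(B + G\right)\right) = - 3 \left(48 + 0 \left(25 + 0\right)\right) = - 3 \left(48 + 0 \cdot 25\right) = - 3 \left(48 + 0\right) = \left(-3\right) 48 = -144$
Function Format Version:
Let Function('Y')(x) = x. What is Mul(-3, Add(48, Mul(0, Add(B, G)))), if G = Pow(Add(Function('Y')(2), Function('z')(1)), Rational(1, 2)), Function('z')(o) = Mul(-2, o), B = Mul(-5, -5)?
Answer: -144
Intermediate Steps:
B = 25
G = 0 (G = Pow(Add(2, Mul(-2, 1)), Rational(1, 2)) = Pow(Add(2, -2), Rational(1, 2)) = Pow(0, Rational(1, 2)) = 0)
Mul(-3, Add(48, Mul(0, Add(B, G)))) = Mul(-3, Add(48, Mul(0, Add(25, 0)))) = Mul(-3, Add(48, Mul(0, 25))) = Mul(-3, Add(48, 0)) = Mul(-3, 48) = -144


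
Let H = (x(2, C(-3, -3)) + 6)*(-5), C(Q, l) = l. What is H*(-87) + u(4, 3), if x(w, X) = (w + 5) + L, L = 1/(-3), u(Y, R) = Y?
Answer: 5514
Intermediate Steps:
L = -⅓ ≈ -0.33333
x(w, X) = 14/3 + w (x(w, X) = (w + 5) - ⅓ = (5 + w) - ⅓ = 14/3 + w)
H = -190/3 (H = ((14/3 + 2) + 6)*(-5) = (20/3 + 6)*(-5) = (38/3)*(-5) = -190/3 ≈ -63.333)
H*(-87) + u(4, 3) = -190/3*(-87) + 4 = 5510 + 4 = 5514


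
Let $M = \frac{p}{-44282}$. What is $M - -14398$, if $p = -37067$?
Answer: $\frac{637609303}{44282} \approx 14399.0$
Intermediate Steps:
$M = \frac{37067}{44282}$ ($M = - \frac{37067}{-44282} = \left(-37067\right) \left(- \frac{1}{44282}\right) = \frac{37067}{44282} \approx 0.83707$)
$M - -14398 = \frac{37067}{44282} - -14398 = \frac{37067}{44282} + 14398 = \frac{637609303}{44282}$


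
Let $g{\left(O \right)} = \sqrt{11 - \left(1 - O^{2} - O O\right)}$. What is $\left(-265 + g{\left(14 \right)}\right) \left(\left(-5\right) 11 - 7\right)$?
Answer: $16430 - 62 \sqrt{402} \approx 15187.0$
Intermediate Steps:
$g{\left(O \right)} = \sqrt{10 + 2 O^{2}}$ ($g{\left(O \right)} = \sqrt{11 + \left(\left(O^{2} + O^{2}\right) - 1\right)} = \sqrt{11 + \left(2 O^{2} - 1\right)} = \sqrt{11 + \left(-1 + 2 O^{2}\right)} = \sqrt{10 + 2 O^{2}}$)
$\left(-265 + g{\left(14 \right)}\right) \left(\left(-5\right) 11 - 7\right) = \left(-265 + \sqrt{10 + 2 \cdot 14^{2}}\right) \left(\left(-5\right) 11 - 7\right) = \left(-265 + \sqrt{10 + 2 \cdot 196}\right) \left(-55 - 7\right) = \left(-265 + \sqrt{10 + 392}\right) \left(-62\right) = \left(-265 + \sqrt{402}\right) \left(-62\right) = 16430 - 62 \sqrt{402}$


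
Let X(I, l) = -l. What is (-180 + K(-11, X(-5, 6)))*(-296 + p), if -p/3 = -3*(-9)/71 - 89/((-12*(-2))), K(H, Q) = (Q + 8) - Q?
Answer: 6985651/142 ≈ 49195.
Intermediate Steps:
K(H, Q) = 8 (K(H, Q) = (8 + Q) - Q = 8)
p = 5671/568 (p = -3*(-3*(-9)/71 - 89/((-12*(-2)))) = -3*(27*(1/71) - 89/24) = -3*(27/71 - 89*1/24) = -3*(27/71 - 89/24) = -3*(-5671/1704) = 5671/568 ≈ 9.9842)
(-180 + K(-11, X(-5, 6)))*(-296 + p) = (-180 + 8)*(-296 + 5671/568) = -172*(-162457/568) = 6985651/142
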